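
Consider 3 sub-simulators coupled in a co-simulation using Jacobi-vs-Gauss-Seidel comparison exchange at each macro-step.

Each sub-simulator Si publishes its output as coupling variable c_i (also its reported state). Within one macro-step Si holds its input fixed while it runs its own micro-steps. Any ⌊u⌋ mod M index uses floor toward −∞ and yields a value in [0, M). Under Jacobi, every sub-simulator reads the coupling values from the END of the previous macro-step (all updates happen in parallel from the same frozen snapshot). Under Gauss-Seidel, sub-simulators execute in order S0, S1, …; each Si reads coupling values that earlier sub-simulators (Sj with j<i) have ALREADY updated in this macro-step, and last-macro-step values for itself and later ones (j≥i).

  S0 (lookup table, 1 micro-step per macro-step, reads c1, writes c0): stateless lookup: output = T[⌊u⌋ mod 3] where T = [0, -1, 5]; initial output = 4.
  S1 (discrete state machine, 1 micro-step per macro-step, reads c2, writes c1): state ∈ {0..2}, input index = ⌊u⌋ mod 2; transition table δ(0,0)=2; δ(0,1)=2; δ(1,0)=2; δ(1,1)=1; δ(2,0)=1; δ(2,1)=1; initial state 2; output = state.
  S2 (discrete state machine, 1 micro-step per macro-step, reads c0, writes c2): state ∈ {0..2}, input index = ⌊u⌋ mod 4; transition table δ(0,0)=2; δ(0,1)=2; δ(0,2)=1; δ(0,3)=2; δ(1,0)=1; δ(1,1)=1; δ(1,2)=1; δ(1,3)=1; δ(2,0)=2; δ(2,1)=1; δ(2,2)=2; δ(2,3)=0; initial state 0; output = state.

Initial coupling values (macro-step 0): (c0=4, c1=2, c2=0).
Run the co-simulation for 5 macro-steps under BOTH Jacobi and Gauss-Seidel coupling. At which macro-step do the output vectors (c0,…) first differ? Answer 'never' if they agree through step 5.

first divergence at macro-step: 2

[Jacobi] macro 1: S0 reads c1=2 → after 1×micro: 5; S1 reads c2=0 → after 1×micro: 1; S2 reads c0=4 → after 1×micro: 2 ⇒ (c0=5, c1=1, c2=2)
[Jacobi] macro 2: S0 reads c1=1 → after 1×micro: -1; S1 reads c2=2 → after 1×micro: 2; S2 reads c0=5 → after 1×micro: 1 ⇒ (c0=-1, c1=2, c2=1)
[Jacobi] macro 3: S0 reads c1=2 → after 1×micro: 5; S1 reads c2=1 → after 1×micro: 1; S2 reads c0=-1 → after 1×micro: 1 ⇒ (c0=5, c1=1, c2=1)
[Jacobi] macro 4: S0 reads c1=1 → after 1×micro: -1; S1 reads c2=1 → after 1×micro: 1; S2 reads c0=5 → after 1×micro: 1 ⇒ (c0=-1, c1=1, c2=1)
[Jacobi] macro 5: S0 reads c1=1 → after 1×micro: -1; S1 reads c2=1 → after 1×micro: 1; S2 reads c0=-1 → after 1×micro: 1 ⇒ (c0=-1, c1=1, c2=1)
[Gauss-Seidel] macro 1: S0 reads c1=2 → after 1×micro: 5; S1 reads c2=0 → after 1×micro: 1; S2 reads c0=5 → after 1×micro: 2 ⇒ (c0=5, c1=1, c2=2)
[Gauss-Seidel] macro 2: S0 reads c1=1 → after 1×micro: -1; S1 reads c2=2 → after 1×micro: 2; S2 reads c0=-1 → after 1×micro: 0 ⇒ (c0=-1, c1=2, c2=0)
[Gauss-Seidel] macro 3: S0 reads c1=2 → after 1×micro: 5; S1 reads c2=0 → after 1×micro: 1; S2 reads c0=5 → after 1×micro: 2 ⇒ (c0=5, c1=1, c2=2)
[Gauss-Seidel] macro 4: S0 reads c1=1 → after 1×micro: -1; S1 reads c2=2 → after 1×micro: 2; S2 reads c0=-1 → after 1×micro: 0 ⇒ (c0=-1, c1=2, c2=0)
[Gauss-Seidel] macro 5: S0 reads c1=2 → after 1×micro: 5; S1 reads c2=0 → after 1×micro: 1; S2 reads c0=5 → after 1×micro: 2 ⇒ (c0=5, c1=1, c2=2)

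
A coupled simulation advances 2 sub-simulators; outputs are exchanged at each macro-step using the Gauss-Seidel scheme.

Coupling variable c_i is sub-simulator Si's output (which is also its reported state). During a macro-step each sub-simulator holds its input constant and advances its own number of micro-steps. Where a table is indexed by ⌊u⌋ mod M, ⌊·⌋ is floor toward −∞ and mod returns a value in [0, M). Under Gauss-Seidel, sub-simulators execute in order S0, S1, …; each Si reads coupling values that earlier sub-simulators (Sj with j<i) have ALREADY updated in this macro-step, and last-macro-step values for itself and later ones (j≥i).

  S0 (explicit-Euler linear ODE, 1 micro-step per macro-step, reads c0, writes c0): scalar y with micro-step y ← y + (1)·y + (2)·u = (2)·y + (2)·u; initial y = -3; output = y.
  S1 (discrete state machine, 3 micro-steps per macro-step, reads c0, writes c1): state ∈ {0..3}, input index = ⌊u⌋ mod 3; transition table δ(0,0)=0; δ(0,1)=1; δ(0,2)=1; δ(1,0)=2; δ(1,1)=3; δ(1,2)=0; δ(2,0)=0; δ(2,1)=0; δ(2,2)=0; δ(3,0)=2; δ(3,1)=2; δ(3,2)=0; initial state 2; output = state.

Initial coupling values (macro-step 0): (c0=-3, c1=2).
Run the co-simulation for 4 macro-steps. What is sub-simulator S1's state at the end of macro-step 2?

S1 state at macro-step 2 = 0

macro 1: S0 reads c0=-3 → after 1×micro: -12; S1 reads c0=-12 → after 3×micro: 0 ⇒ (c0=-12, c1=0)
macro 2: S0 reads c0=-12 → after 1×micro: -48; S1 reads c0=-48 → after 3×micro: 0 ⇒ (c0=-48, c1=0)
macro 3: S0 reads c0=-48 → after 1×micro: -192; S1 reads c0=-192 → after 3×micro: 0 ⇒ (c0=-192, c1=0)
macro 4: S0 reads c0=-192 → after 1×micro: -768; S1 reads c0=-768 → after 3×micro: 0 ⇒ (c0=-768, c1=0)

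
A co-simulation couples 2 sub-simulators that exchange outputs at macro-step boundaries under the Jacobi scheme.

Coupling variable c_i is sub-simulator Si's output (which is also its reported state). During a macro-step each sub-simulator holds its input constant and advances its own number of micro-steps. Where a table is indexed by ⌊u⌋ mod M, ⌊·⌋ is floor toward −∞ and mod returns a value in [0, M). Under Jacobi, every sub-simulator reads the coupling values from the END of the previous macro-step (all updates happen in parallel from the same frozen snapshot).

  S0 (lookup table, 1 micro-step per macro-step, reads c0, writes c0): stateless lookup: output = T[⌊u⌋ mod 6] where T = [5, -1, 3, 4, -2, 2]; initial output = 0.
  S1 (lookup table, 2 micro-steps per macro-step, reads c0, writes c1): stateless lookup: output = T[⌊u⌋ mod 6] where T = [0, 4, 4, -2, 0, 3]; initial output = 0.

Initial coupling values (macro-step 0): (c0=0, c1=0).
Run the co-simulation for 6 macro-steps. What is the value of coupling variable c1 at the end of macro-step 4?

c1 at macro-step 4 = -2

macro 1: S0 reads c0=0 → after 1×micro: 5; S1 reads c0=0 → after 2×micro: 0 ⇒ (c0=5, c1=0)
macro 2: S0 reads c0=5 → after 1×micro: 2; S1 reads c0=5 → after 2×micro: 3 ⇒ (c0=2, c1=3)
macro 3: S0 reads c0=2 → after 1×micro: 3; S1 reads c0=2 → after 2×micro: 4 ⇒ (c0=3, c1=4)
macro 4: S0 reads c0=3 → after 1×micro: 4; S1 reads c0=3 → after 2×micro: -2 ⇒ (c0=4, c1=-2)
macro 5: S0 reads c0=4 → after 1×micro: -2; S1 reads c0=4 → after 2×micro: 0 ⇒ (c0=-2, c1=0)
macro 6: S0 reads c0=-2 → after 1×micro: -2; S1 reads c0=-2 → after 2×micro: 0 ⇒ (c0=-2, c1=0)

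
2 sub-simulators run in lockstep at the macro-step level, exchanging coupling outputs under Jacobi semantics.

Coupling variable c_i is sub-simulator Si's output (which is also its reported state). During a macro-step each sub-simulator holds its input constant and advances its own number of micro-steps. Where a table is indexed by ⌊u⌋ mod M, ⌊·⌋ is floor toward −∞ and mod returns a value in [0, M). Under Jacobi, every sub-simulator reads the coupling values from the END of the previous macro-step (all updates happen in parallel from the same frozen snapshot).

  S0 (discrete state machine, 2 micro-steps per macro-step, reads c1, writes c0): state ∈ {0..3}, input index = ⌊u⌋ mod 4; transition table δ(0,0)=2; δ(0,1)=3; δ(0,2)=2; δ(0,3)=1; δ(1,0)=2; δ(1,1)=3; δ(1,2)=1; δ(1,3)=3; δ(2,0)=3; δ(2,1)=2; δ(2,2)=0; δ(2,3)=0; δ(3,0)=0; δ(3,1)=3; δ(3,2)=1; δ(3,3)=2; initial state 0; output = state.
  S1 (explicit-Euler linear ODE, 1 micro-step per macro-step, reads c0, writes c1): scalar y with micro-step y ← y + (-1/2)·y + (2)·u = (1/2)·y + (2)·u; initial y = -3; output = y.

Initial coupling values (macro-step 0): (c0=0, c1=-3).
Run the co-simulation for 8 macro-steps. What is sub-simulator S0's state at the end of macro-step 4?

S0 state at macro-step 4 = 2

macro 1: S0 reads c1=-3 → after 2×micro: 3; S1 reads c0=0 → after 1×micro: -3/2 ⇒ (c0=3, c1=-3/2)
macro 2: S0 reads c1=-3/2 → after 2×micro: 1; S1 reads c0=3 → after 1×micro: 21/4 ⇒ (c0=1, c1=21/4)
macro 3: S0 reads c1=21/4 → after 2×micro: 3; S1 reads c0=1 → after 1×micro: 37/8 ⇒ (c0=3, c1=37/8)
macro 4: S0 reads c1=37/8 → after 2×micro: 2; S1 reads c0=3 → after 1×micro: 133/16 ⇒ (c0=2, c1=133/16)
macro 5: S0 reads c1=133/16 → after 2×micro: 0; S1 reads c0=2 → after 1×micro: 261/32 ⇒ (c0=0, c1=261/32)
macro 6: S0 reads c1=261/32 → after 2×micro: 3; S1 reads c0=0 → after 1×micro: 261/64 ⇒ (c0=3, c1=261/64)
macro 7: S0 reads c1=261/64 → after 2×micro: 2; S1 reads c0=3 → after 1×micro: 1029/128 ⇒ (c0=2, c1=1029/128)
macro 8: S0 reads c1=1029/128 → after 2×micro: 0; S1 reads c0=2 → after 1×micro: 2053/256 ⇒ (c0=0, c1=2053/256)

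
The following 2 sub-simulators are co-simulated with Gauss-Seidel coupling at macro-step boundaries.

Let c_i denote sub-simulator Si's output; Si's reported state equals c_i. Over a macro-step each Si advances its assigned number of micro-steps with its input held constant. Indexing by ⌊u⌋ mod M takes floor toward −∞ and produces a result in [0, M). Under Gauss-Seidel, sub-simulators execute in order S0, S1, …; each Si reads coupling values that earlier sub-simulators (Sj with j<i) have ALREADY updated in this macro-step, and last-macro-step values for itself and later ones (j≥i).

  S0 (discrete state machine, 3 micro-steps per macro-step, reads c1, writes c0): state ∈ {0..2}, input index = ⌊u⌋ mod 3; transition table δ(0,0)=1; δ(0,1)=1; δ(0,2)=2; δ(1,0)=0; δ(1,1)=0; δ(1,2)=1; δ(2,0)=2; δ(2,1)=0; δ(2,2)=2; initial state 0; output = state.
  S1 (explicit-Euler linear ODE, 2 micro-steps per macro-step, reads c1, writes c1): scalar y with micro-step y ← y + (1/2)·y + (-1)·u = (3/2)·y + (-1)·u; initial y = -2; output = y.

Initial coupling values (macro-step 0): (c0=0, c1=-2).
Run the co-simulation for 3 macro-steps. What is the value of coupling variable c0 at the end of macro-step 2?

c0 at macro-step 2 = 0

macro 1: S0 reads c1=-2 → after 3×micro: 1; S1 reads c1=-2 → after 2×micro: 1/2 ⇒ (c0=1, c1=1/2)
macro 2: S0 reads c1=1/2 → after 3×micro: 0; S1 reads c1=1/2 → after 2×micro: -1/8 ⇒ (c0=0, c1=-1/8)
macro 3: S0 reads c1=-1/8 → after 3×micro: 2; S1 reads c1=-1/8 → after 2×micro: 1/32 ⇒ (c0=2, c1=1/32)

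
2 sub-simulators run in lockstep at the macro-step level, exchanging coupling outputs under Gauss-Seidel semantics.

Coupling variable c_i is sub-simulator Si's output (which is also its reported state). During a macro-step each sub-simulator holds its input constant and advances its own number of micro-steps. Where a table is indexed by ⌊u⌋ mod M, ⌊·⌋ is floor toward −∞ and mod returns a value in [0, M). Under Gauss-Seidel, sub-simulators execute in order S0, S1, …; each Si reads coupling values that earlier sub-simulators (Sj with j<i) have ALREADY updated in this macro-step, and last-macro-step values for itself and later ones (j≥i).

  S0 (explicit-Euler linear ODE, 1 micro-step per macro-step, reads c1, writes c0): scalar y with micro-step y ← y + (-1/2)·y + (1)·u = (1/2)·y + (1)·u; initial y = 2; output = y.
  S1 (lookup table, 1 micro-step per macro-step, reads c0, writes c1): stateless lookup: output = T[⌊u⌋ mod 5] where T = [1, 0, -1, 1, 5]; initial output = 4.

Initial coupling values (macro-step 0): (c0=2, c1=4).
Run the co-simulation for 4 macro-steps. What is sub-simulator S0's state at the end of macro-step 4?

S0 state at macro-step 4 = 3/8

macro 1: S0 reads c1=4 → after 1×micro: 5; S1 reads c0=5 → after 1×micro: 1 ⇒ (c0=5, c1=1)
macro 2: S0 reads c1=1 → after 1×micro: 7/2; S1 reads c0=7/2 → after 1×micro: 1 ⇒ (c0=7/2, c1=1)
macro 3: S0 reads c1=1 → after 1×micro: 11/4; S1 reads c0=11/4 → after 1×micro: -1 ⇒ (c0=11/4, c1=-1)
macro 4: S0 reads c1=-1 → after 1×micro: 3/8; S1 reads c0=3/8 → after 1×micro: 1 ⇒ (c0=3/8, c1=1)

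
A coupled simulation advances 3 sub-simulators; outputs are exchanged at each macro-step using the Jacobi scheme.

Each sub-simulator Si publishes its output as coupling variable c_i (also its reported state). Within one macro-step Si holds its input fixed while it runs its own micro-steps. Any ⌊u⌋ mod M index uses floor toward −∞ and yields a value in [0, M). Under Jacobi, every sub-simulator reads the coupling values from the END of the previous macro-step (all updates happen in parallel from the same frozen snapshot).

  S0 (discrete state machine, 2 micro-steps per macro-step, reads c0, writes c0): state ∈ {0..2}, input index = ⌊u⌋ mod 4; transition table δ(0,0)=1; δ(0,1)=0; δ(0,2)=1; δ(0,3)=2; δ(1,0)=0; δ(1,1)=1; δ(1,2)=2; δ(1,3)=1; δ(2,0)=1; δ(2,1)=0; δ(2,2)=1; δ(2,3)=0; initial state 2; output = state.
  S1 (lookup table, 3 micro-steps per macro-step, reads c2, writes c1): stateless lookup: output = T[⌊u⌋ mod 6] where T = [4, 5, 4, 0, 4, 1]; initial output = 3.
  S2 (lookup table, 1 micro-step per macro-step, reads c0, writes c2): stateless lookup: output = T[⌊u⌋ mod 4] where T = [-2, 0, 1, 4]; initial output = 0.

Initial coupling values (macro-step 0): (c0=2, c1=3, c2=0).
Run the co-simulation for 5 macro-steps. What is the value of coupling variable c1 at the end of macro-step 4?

macro 1: S0 reads c0=2 → after 2×micro: 2; S1 reads c2=0 → after 3×micro: 4; S2 reads c0=2 → after 1×micro: 1 ⇒ (c0=2, c1=4, c2=1)
macro 2: S0 reads c0=2 → after 2×micro: 2; S1 reads c2=1 → after 3×micro: 5; S2 reads c0=2 → after 1×micro: 1 ⇒ (c0=2, c1=5, c2=1)
macro 3: S0 reads c0=2 → after 2×micro: 2; S1 reads c2=1 → after 3×micro: 5; S2 reads c0=2 → after 1×micro: 1 ⇒ (c0=2, c1=5, c2=1)
macro 4: S0 reads c0=2 → after 2×micro: 2; S1 reads c2=1 → after 3×micro: 5; S2 reads c0=2 → after 1×micro: 1 ⇒ (c0=2, c1=5, c2=1)
macro 5: S0 reads c0=2 → after 2×micro: 2; S1 reads c2=1 → after 3×micro: 5; S2 reads c0=2 → after 1×micro: 1 ⇒ (c0=2, c1=5, c2=1)

c1 at macro-step 4 = 5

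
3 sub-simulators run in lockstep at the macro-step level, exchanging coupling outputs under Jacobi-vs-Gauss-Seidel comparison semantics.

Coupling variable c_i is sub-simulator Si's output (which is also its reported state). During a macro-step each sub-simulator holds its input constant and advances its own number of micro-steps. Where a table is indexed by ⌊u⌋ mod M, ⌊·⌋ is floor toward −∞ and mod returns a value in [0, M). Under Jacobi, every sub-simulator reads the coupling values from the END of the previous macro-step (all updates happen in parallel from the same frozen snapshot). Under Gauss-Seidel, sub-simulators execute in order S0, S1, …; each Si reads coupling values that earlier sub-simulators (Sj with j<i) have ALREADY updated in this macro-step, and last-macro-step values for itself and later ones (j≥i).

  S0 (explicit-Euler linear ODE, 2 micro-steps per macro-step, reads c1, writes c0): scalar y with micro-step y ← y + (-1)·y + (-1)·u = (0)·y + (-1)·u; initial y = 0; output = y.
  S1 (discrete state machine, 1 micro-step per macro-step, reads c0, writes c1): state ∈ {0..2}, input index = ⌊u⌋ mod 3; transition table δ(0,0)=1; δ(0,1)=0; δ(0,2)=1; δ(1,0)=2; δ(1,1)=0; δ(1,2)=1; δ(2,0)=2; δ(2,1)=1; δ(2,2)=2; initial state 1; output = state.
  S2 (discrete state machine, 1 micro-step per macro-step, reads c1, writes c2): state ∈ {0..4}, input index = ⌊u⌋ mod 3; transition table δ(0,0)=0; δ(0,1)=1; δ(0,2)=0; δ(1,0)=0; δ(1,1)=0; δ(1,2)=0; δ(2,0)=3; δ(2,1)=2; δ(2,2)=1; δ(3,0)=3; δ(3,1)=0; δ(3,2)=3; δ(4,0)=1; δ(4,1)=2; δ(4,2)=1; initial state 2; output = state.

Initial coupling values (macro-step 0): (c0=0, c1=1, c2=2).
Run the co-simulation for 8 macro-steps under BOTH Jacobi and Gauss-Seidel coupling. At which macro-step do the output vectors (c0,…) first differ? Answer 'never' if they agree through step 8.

first divergence at macro-step: 1

[Jacobi] macro 1: S0 reads c1=1 → after 2×micro: -1; S1 reads c0=0 → after 1×micro: 2; S2 reads c1=1 → after 1×micro: 2 ⇒ (c0=-1, c1=2, c2=2)
[Jacobi] macro 2: S0 reads c1=2 → after 2×micro: -2; S1 reads c0=-1 → after 1×micro: 2; S2 reads c1=2 → after 1×micro: 1 ⇒ (c0=-2, c1=2, c2=1)
[Jacobi] macro 3: S0 reads c1=2 → after 2×micro: -2; S1 reads c0=-2 → after 1×micro: 1; S2 reads c1=2 → after 1×micro: 0 ⇒ (c0=-2, c1=1, c2=0)
[Jacobi] macro 4: S0 reads c1=1 → after 2×micro: -1; S1 reads c0=-2 → after 1×micro: 0; S2 reads c1=1 → after 1×micro: 1 ⇒ (c0=-1, c1=0, c2=1)
[Jacobi] macro 5: S0 reads c1=0 → after 2×micro: 0; S1 reads c0=-1 → after 1×micro: 1; S2 reads c1=0 → after 1×micro: 0 ⇒ (c0=0, c1=1, c2=0)
[Jacobi] macro 6: S0 reads c1=1 → after 2×micro: -1; S1 reads c0=0 → after 1×micro: 2; S2 reads c1=1 → after 1×micro: 1 ⇒ (c0=-1, c1=2, c2=1)
[Jacobi] macro 7: S0 reads c1=2 → after 2×micro: -2; S1 reads c0=-1 → after 1×micro: 2; S2 reads c1=2 → after 1×micro: 0 ⇒ (c0=-2, c1=2, c2=0)
[Jacobi] macro 8: S0 reads c1=2 → after 2×micro: -2; S1 reads c0=-2 → after 1×micro: 1; S2 reads c1=2 → after 1×micro: 0 ⇒ (c0=-2, c1=1, c2=0)
[Gauss-Seidel] macro 1: S0 reads c1=1 → after 2×micro: -1; S1 reads c0=-1 → after 1×micro: 1; S2 reads c1=1 → after 1×micro: 2 ⇒ (c0=-1, c1=1, c2=2)
[Gauss-Seidel] macro 2: S0 reads c1=1 → after 2×micro: -1; S1 reads c0=-1 → after 1×micro: 1; S2 reads c1=1 → after 1×micro: 2 ⇒ (c0=-1, c1=1, c2=2)
[Gauss-Seidel] macro 3: S0 reads c1=1 → after 2×micro: -1; S1 reads c0=-1 → after 1×micro: 1; S2 reads c1=1 → after 1×micro: 2 ⇒ (c0=-1, c1=1, c2=2)
[Gauss-Seidel] macro 4: S0 reads c1=1 → after 2×micro: -1; S1 reads c0=-1 → after 1×micro: 1; S2 reads c1=1 → after 1×micro: 2 ⇒ (c0=-1, c1=1, c2=2)
[Gauss-Seidel] macro 5: S0 reads c1=1 → after 2×micro: -1; S1 reads c0=-1 → after 1×micro: 1; S2 reads c1=1 → after 1×micro: 2 ⇒ (c0=-1, c1=1, c2=2)
[Gauss-Seidel] macro 6: S0 reads c1=1 → after 2×micro: -1; S1 reads c0=-1 → after 1×micro: 1; S2 reads c1=1 → after 1×micro: 2 ⇒ (c0=-1, c1=1, c2=2)
[Gauss-Seidel] macro 7: S0 reads c1=1 → after 2×micro: -1; S1 reads c0=-1 → after 1×micro: 1; S2 reads c1=1 → after 1×micro: 2 ⇒ (c0=-1, c1=1, c2=2)
[Gauss-Seidel] macro 8: S0 reads c1=1 → after 2×micro: -1; S1 reads c0=-1 → after 1×micro: 1; S2 reads c1=1 → after 1×micro: 2 ⇒ (c0=-1, c1=1, c2=2)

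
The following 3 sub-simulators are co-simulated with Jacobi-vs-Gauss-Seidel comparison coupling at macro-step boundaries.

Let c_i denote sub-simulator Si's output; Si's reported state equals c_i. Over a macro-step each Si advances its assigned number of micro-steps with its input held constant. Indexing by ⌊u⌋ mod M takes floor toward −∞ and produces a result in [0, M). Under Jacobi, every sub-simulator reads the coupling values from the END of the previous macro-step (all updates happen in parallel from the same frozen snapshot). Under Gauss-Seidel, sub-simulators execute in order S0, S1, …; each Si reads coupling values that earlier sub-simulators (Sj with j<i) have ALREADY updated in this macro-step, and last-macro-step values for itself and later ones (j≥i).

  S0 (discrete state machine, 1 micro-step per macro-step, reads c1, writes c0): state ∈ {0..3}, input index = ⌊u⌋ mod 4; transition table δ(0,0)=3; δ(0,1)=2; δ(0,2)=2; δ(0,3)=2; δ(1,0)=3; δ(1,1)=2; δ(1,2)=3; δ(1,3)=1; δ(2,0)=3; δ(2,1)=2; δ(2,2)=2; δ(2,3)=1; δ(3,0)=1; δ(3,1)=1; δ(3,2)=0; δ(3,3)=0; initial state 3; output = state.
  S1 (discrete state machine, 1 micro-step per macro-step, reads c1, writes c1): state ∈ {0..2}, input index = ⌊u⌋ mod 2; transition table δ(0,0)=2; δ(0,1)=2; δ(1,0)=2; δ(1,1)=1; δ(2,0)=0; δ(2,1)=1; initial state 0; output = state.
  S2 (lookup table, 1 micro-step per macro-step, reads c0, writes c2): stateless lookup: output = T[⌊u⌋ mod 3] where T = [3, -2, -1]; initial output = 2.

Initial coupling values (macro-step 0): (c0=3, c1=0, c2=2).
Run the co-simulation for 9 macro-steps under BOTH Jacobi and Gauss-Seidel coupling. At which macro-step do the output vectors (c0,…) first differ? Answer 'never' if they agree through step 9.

[Jacobi] macro 1: S0 reads c1=0 → after 1×micro: 1; S1 reads c1=0 → after 1×micro: 2; S2 reads c0=3 → after 1×micro: 3 ⇒ (c0=1, c1=2, c2=3)
[Jacobi] macro 2: S0 reads c1=2 → after 1×micro: 3; S1 reads c1=2 → after 1×micro: 0; S2 reads c0=1 → after 1×micro: -2 ⇒ (c0=3, c1=0, c2=-2)
[Jacobi] macro 3: S0 reads c1=0 → after 1×micro: 1; S1 reads c1=0 → after 1×micro: 2; S2 reads c0=3 → after 1×micro: 3 ⇒ (c0=1, c1=2, c2=3)
[Jacobi] macro 4: S0 reads c1=2 → after 1×micro: 3; S1 reads c1=2 → after 1×micro: 0; S2 reads c0=1 → after 1×micro: -2 ⇒ (c0=3, c1=0, c2=-2)
[Jacobi] macro 5: S0 reads c1=0 → after 1×micro: 1; S1 reads c1=0 → after 1×micro: 2; S2 reads c0=3 → after 1×micro: 3 ⇒ (c0=1, c1=2, c2=3)
[Jacobi] macro 6: S0 reads c1=2 → after 1×micro: 3; S1 reads c1=2 → after 1×micro: 0; S2 reads c0=1 → after 1×micro: -2 ⇒ (c0=3, c1=0, c2=-2)
[Jacobi] macro 7: S0 reads c1=0 → after 1×micro: 1; S1 reads c1=0 → after 1×micro: 2; S2 reads c0=3 → after 1×micro: 3 ⇒ (c0=1, c1=2, c2=3)
[Jacobi] macro 8: S0 reads c1=2 → after 1×micro: 3; S1 reads c1=2 → after 1×micro: 0; S2 reads c0=1 → after 1×micro: -2 ⇒ (c0=3, c1=0, c2=-2)
[Jacobi] macro 9: S0 reads c1=0 → after 1×micro: 1; S1 reads c1=0 → after 1×micro: 2; S2 reads c0=3 → after 1×micro: 3 ⇒ (c0=1, c1=2, c2=3)
[Gauss-Seidel] macro 1: S0 reads c1=0 → after 1×micro: 1; S1 reads c1=0 → after 1×micro: 2; S2 reads c0=1 → after 1×micro: -2 ⇒ (c0=1, c1=2, c2=-2)
[Gauss-Seidel] macro 2: S0 reads c1=2 → after 1×micro: 3; S1 reads c1=2 → after 1×micro: 0; S2 reads c0=3 → after 1×micro: 3 ⇒ (c0=3, c1=0, c2=3)
[Gauss-Seidel] macro 3: S0 reads c1=0 → after 1×micro: 1; S1 reads c1=0 → after 1×micro: 2; S2 reads c0=1 → after 1×micro: -2 ⇒ (c0=1, c1=2, c2=-2)
[Gauss-Seidel] macro 4: S0 reads c1=2 → after 1×micro: 3; S1 reads c1=2 → after 1×micro: 0; S2 reads c0=3 → after 1×micro: 3 ⇒ (c0=3, c1=0, c2=3)
[Gauss-Seidel] macro 5: S0 reads c1=0 → after 1×micro: 1; S1 reads c1=0 → after 1×micro: 2; S2 reads c0=1 → after 1×micro: -2 ⇒ (c0=1, c1=2, c2=-2)
[Gauss-Seidel] macro 6: S0 reads c1=2 → after 1×micro: 3; S1 reads c1=2 → after 1×micro: 0; S2 reads c0=3 → after 1×micro: 3 ⇒ (c0=3, c1=0, c2=3)
[Gauss-Seidel] macro 7: S0 reads c1=0 → after 1×micro: 1; S1 reads c1=0 → after 1×micro: 2; S2 reads c0=1 → after 1×micro: -2 ⇒ (c0=1, c1=2, c2=-2)
[Gauss-Seidel] macro 8: S0 reads c1=2 → after 1×micro: 3; S1 reads c1=2 → after 1×micro: 0; S2 reads c0=3 → after 1×micro: 3 ⇒ (c0=3, c1=0, c2=3)
[Gauss-Seidel] macro 9: S0 reads c1=0 → after 1×micro: 1; S1 reads c1=0 → after 1×micro: 2; S2 reads c0=1 → after 1×micro: -2 ⇒ (c0=1, c1=2, c2=-2)

first divergence at macro-step: 1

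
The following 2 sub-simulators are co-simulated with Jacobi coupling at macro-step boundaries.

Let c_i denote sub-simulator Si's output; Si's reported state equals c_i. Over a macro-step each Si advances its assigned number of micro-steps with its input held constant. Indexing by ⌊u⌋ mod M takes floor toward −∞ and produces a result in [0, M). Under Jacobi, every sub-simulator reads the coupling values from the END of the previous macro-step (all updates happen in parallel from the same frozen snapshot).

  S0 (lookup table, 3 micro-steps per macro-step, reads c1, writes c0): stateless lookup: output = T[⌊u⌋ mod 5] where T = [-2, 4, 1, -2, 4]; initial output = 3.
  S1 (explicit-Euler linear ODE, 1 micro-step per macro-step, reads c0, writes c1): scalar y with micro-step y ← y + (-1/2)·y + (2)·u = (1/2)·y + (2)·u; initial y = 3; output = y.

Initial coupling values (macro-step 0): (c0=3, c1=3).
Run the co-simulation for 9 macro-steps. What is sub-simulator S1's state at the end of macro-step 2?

S1 state at macro-step 2 = -1/4

macro 1: S0 reads c1=3 → after 3×micro: -2; S1 reads c0=3 → after 1×micro: 15/2 ⇒ (c0=-2, c1=15/2)
macro 2: S0 reads c1=15/2 → after 3×micro: 1; S1 reads c0=-2 → after 1×micro: -1/4 ⇒ (c0=1, c1=-1/4)
macro 3: S0 reads c1=-1/4 → after 3×micro: 4; S1 reads c0=1 → after 1×micro: 15/8 ⇒ (c0=4, c1=15/8)
macro 4: S0 reads c1=15/8 → after 3×micro: 4; S1 reads c0=4 → after 1×micro: 143/16 ⇒ (c0=4, c1=143/16)
macro 5: S0 reads c1=143/16 → after 3×micro: -2; S1 reads c0=4 → after 1×micro: 399/32 ⇒ (c0=-2, c1=399/32)
macro 6: S0 reads c1=399/32 → after 3×micro: 1; S1 reads c0=-2 → after 1×micro: 143/64 ⇒ (c0=1, c1=143/64)
macro 7: S0 reads c1=143/64 → after 3×micro: 1; S1 reads c0=1 → after 1×micro: 399/128 ⇒ (c0=1, c1=399/128)
macro 8: S0 reads c1=399/128 → after 3×micro: -2; S1 reads c0=1 → after 1×micro: 911/256 ⇒ (c0=-2, c1=911/256)
macro 9: S0 reads c1=911/256 → after 3×micro: -2; S1 reads c0=-2 → after 1×micro: -1137/512 ⇒ (c0=-2, c1=-1137/512)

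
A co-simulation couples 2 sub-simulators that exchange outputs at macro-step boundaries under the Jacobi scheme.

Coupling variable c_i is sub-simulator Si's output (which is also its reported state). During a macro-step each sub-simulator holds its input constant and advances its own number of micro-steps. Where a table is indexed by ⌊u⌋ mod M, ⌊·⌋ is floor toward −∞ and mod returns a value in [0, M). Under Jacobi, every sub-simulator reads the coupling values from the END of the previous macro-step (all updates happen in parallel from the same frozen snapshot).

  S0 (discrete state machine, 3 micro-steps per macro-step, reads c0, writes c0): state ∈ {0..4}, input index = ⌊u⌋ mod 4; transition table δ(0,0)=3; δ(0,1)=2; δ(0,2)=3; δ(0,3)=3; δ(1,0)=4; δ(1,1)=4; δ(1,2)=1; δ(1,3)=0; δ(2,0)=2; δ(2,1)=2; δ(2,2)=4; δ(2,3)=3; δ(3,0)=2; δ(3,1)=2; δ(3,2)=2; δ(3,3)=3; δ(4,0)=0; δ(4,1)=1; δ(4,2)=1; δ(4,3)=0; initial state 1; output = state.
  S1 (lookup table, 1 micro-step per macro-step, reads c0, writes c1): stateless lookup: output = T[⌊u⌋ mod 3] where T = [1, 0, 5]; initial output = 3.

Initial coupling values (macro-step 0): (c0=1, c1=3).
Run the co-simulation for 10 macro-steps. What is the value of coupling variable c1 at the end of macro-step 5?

c1 at macro-step 5 = 0

macro 1: S0 reads c0=1 → after 3×micro: 4; S1 reads c0=1 → after 1×micro: 0 ⇒ (c0=4, c1=0)
macro 2: S0 reads c0=4 → after 3×micro: 2; S1 reads c0=4 → after 1×micro: 0 ⇒ (c0=2, c1=0)
macro 3: S0 reads c0=2 → after 3×micro: 1; S1 reads c0=2 → after 1×micro: 5 ⇒ (c0=1, c1=5)
macro 4: S0 reads c0=1 → after 3×micro: 4; S1 reads c0=1 → after 1×micro: 0 ⇒ (c0=4, c1=0)
macro 5: S0 reads c0=4 → after 3×micro: 2; S1 reads c0=4 → after 1×micro: 0 ⇒ (c0=2, c1=0)
macro 6: S0 reads c0=2 → after 3×micro: 1; S1 reads c0=2 → after 1×micro: 5 ⇒ (c0=1, c1=5)
macro 7: S0 reads c0=1 → after 3×micro: 4; S1 reads c0=1 → after 1×micro: 0 ⇒ (c0=4, c1=0)
macro 8: S0 reads c0=4 → after 3×micro: 2; S1 reads c0=4 → after 1×micro: 0 ⇒ (c0=2, c1=0)
macro 9: S0 reads c0=2 → after 3×micro: 1; S1 reads c0=2 → after 1×micro: 5 ⇒ (c0=1, c1=5)
macro 10: S0 reads c0=1 → after 3×micro: 4; S1 reads c0=1 → after 1×micro: 0 ⇒ (c0=4, c1=0)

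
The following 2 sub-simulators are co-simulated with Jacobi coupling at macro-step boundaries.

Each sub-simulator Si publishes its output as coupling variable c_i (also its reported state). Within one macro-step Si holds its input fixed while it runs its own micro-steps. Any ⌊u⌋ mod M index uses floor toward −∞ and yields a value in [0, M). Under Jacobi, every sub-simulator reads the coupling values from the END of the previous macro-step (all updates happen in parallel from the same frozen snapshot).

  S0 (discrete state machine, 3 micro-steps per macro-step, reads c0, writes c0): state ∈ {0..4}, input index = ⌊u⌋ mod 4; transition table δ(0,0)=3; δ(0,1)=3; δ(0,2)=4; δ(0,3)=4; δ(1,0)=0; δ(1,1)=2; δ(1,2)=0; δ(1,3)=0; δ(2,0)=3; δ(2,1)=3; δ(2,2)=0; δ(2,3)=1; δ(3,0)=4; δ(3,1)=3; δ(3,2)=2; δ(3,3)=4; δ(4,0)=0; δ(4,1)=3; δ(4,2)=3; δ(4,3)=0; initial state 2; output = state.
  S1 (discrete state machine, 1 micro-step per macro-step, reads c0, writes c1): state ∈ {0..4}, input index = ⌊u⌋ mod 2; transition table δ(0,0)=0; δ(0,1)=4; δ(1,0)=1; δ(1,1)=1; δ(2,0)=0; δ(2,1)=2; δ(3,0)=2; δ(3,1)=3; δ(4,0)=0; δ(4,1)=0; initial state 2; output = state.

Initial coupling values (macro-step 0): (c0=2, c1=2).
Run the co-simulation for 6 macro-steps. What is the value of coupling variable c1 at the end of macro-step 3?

macro 1: S0 reads c0=2 → after 3×micro: 3; S1 reads c0=2 → after 1×micro: 0 ⇒ (c0=3, c1=0)
macro 2: S0 reads c0=3 → after 3×micro: 4; S1 reads c0=3 → after 1×micro: 4 ⇒ (c0=4, c1=4)
macro 3: S0 reads c0=4 → after 3×micro: 4; S1 reads c0=4 → after 1×micro: 0 ⇒ (c0=4, c1=0)
macro 4: S0 reads c0=4 → after 3×micro: 4; S1 reads c0=4 → after 1×micro: 0 ⇒ (c0=4, c1=0)
macro 5: S0 reads c0=4 → after 3×micro: 4; S1 reads c0=4 → after 1×micro: 0 ⇒ (c0=4, c1=0)
macro 6: S0 reads c0=4 → after 3×micro: 4; S1 reads c0=4 → after 1×micro: 0 ⇒ (c0=4, c1=0)

c1 at macro-step 3 = 0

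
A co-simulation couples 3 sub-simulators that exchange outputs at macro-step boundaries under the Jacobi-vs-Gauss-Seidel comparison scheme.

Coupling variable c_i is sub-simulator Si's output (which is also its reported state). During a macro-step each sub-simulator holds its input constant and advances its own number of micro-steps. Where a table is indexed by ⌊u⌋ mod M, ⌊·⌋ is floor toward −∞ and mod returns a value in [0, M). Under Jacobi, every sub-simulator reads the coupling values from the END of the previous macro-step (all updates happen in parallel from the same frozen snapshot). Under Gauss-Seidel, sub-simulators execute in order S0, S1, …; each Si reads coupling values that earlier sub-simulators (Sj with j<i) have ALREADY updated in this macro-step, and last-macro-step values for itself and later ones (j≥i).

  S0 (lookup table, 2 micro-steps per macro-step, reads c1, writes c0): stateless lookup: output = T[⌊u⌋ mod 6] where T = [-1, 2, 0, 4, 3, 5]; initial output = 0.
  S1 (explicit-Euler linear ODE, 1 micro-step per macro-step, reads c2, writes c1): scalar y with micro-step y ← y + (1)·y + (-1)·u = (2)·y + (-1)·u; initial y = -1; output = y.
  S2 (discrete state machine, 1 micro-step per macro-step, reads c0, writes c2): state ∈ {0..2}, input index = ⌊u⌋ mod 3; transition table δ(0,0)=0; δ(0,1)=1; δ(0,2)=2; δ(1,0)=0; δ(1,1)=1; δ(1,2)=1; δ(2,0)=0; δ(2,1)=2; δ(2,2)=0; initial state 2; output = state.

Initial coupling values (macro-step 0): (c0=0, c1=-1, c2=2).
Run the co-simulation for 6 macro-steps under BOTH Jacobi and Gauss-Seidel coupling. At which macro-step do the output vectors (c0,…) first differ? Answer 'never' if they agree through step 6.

[Jacobi] macro 1: S0 reads c1=-1 → after 2×micro: 5; S1 reads c2=2 → after 1×micro: -4; S2 reads c0=0 → after 1×micro: 0 ⇒ (c0=5, c1=-4, c2=0)
[Jacobi] macro 2: S0 reads c1=-4 → after 2×micro: 0; S1 reads c2=0 → after 1×micro: -8; S2 reads c0=5 → after 1×micro: 2 ⇒ (c0=0, c1=-8, c2=2)
[Jacobi] macro 3: S0 reads c1=-8 → after 2×micro: 3; S1 reads c2=2 → after 1×micro: -18; S2 reads c0=0 → after 1×micro: 0 ⇒ (c0=3, c1=-18, c2=0)
[Jacobi] macro 4: S0 reads c1=-18 → after 2×micro: -1; S1 reads c2=0 → after 1×micro: -36; S2 reads c0=3 → after 1×micro: 0 ⇒ (c0=-1, c1=-36, c2=0)
[Jacobi] macro 5: S0 reads c1=-36 → after 2×micro: -1; S1 reads c2=0 → after 1×micro: -72; S2 reads c0=-1 → after 1×micro: 2 ⇒ (c0=-1, c1=-72, c2=2)
[Jacobi] macro 6: S0 reads c1=-72 → after 2×micro: -1; S1 reads c2=2 → after 1×micro: -146; S2 reads c0=-1 → after 1×micro: 0 ⇒ (c0=-1, c1=-146, c2=0)
[Gauss-Seidel] macro 1: S0 reads c1=-1 → after 2×micro: 5; S1 reads c2=2 → after 1×micro: -4; S2 reads c0=5 → after 1×micro: 0 ⇒ (c0=5, c1=-4, c2=0)
[Gauss-Seidel] macro 2: S0 reads c1=-4 → after 2×micro: 0; S1 reads c2=0 → after 1×micro: -8; S2 reads c0=0 → after 1×micro: 0 ⇒ (c0=0, c1=-8, c2=0)
[Gauss-Seidel] macro 3: S0 reads c1=-8 → after 2×micro: 3; S1 reads c2=0 → after 1×micro: -16; S2 reads c0=3 → after 1×micro: 0 ⇒ (c0=3, c1=-16, c2=0)
[Gauss-Seidel] macro 4: S0 reads c1=-16 → after 2×micro: 0; S1 reads c2=0 → after 1×micro: -32; S2 reads c0=0 → after 1×micro: 0 ⇒ (c0=0, c1=-32, c2=0)
[Gauss-Seidel] macro 5: S0 reads c1=-32 → after 2×micro: 3; S1 reads c2=0 → after 1×micro: -64; S2 reads c0=3 → after 1×micro: 0 ⇒ (c0=3, c1=-64, c2=0)
[Gauss-Seidel] macro 6: S0 reads c1=-64 → after 2×micro: 0; S1 reads c2=0 → after 1×micro: -128; S2 reads c0=0 → after 1×micro: 0 ⇒ (c0=0, c1=-128, c2=0)

first divergence at macro-step: 2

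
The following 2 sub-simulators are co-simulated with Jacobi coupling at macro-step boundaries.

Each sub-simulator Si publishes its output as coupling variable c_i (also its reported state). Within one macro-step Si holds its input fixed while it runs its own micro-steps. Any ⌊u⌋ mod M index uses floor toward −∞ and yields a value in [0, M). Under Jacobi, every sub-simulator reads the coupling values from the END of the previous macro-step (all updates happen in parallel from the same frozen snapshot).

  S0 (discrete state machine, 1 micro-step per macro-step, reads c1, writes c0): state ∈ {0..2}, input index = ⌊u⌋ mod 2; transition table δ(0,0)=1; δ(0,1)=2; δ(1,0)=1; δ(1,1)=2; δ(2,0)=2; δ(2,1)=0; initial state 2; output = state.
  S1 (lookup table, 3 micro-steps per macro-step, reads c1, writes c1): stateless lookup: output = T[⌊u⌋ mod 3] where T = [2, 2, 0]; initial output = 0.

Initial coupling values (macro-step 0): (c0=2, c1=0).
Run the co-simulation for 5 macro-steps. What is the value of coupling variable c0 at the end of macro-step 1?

macro 1: S0 reads c1=0 → after 1×micro: 2; S1 reads c1=0 → after 3×micro: 2 ⇒ (c0=2, c1=2)
macro 2: S0 reads c1=2 → after 1×micro: 2; S1 reads c1=2 → after 3×micro: 0 ⇒ (c0=2, c1=0)
macro 3: S0 reads c1=0 → after 1×micro: 2; S1 reads c1=0 → after 3×micro: 2 ⇒ (c0=2, c1=2)
macro 4: S0 reads c1=2 → after 1×micro: 2; S1 reads c1=2 → after 3×micro: 0 ⇒ (c0=2, c1=0)
macro 5: S0 reads c1=0 → after 1×micro: 2; S1 reads c1=0 → after 3×micro: 2 ⇒ (c0=2, c1=2)

c0 at macro-step 1 = 2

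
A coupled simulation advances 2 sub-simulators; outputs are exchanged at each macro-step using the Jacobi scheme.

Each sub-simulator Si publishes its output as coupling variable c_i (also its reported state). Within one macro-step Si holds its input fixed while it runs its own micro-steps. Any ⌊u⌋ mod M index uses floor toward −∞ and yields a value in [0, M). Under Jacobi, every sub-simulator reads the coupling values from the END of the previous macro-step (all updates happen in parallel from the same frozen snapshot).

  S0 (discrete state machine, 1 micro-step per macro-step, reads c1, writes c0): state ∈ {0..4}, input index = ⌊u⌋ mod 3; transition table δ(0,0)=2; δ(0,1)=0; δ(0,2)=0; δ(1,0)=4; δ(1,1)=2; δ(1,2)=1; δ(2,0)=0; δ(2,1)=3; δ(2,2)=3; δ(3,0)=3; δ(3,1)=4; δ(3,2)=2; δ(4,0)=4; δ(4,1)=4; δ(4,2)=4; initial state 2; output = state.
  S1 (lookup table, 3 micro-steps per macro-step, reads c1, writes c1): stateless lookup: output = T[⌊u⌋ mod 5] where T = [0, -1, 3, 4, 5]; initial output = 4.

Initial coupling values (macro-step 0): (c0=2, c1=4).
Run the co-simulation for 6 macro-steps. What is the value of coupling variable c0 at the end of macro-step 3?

macro 1: S0 reads c1=4 → after 1×micro: 3; S1 reads c1=4 → after 3×micro: 5 ⇒ (c0=3, c1=5)
macro 2: S0 reads c1=5 → after 1×micro: 2; S1 reads c1=5 → after 3×micro: 0 ⇒ (c0=2, c1=0)
macro 3: S0 reads c1=0 → after 1×micro: 0; S1 reads c1=0 → after 3×micro: 0 ⇒ (c0=0, c1=0)
macro 4: S0 reads c1=0 → after 1×micro: 2; S1 reads c1=0 → after 3×micro: 0 ⇒ (c0=2, c1=0)
macro 5: S0 reads c1=0 → after 1×micro: 0; S1 reads c1=0 → after 3×micro: 0 ⇒ (c0=0, c1=0)
macro 6: S0 reads c1=0 → after 1×micro: 2; S1 reads c1=0 → after 3×micro: 0 ⇒ (c0=2, c1=0)

c0 at macro-step 3 = 0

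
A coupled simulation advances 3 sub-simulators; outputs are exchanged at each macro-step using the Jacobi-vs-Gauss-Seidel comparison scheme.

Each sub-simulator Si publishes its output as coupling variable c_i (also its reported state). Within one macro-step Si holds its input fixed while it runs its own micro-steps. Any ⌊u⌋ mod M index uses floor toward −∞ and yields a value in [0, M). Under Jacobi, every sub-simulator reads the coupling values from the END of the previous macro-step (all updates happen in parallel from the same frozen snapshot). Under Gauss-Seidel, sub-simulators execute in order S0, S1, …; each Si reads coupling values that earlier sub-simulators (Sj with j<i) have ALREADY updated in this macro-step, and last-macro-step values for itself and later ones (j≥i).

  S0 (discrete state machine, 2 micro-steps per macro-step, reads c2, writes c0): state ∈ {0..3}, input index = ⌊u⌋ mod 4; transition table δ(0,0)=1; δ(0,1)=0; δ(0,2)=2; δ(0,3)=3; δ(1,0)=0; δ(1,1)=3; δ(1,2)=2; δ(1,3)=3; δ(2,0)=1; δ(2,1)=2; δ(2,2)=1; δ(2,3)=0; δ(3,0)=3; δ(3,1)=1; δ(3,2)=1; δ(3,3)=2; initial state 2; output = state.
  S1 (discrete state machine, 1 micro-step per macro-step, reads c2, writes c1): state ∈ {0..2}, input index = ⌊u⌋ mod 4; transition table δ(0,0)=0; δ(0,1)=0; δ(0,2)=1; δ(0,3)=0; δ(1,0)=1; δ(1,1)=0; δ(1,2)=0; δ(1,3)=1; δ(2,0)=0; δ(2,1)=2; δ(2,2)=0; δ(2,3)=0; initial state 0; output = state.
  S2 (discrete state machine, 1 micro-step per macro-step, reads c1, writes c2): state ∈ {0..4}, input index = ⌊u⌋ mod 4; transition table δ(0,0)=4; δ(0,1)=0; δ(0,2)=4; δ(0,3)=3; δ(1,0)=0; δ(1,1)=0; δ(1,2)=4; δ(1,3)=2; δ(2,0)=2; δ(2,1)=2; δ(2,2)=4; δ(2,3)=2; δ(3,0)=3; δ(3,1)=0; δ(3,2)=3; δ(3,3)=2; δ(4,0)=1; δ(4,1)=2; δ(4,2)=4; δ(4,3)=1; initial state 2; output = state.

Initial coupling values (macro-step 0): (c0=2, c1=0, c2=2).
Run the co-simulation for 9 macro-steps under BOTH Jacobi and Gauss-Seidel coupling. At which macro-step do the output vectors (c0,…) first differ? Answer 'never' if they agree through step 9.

first divergence at macro-step: never

[Jacobi] macro 1: S0 reads c2=2 → after 2×micro: 2; S1 reads c2=2 → after 1×micro: 1; S2 reads c1=0 → after 1×micro: 2 ⇒ (c0=2, c1=1, c2=2)
[Jacobi] macro 2: S0 reads c2=2 → after 2×micro: 2; S1 reads c2=2 → after 1×micro: 0; S2 reads c1=1 → after 1×micro: 2 ⇒ (c0=2, c1=0, c2=2)
[Jacobi] macro 3: S0 reads c2=2 → after 2×micro: 2; S1 reads c2=2 → after 1×micro: 1; S2 reads c1=0 → after 1×micro: 2 ⇒ (c0=2, c1=1, c2=2)
[Jacobi] macro 4: S0 reads c2=2 → after 2×micro: 2; S1 reads c2=2 → after 1×micro: 0; S2 reads c1=1 → after 1×micro: 2 ⇒ (c0=2, c1=0, c2=2)
[Jacobi] macro 5: S0 reads c2=2 → after 2×micro: 2; S1 reads c2=2 → after 1×micro: 1; S2 reads c1=0 → after 1×micro: 2 ⇒ (c0=2, c1=1, c2=2)
[Jacobi] macro 6: S0 reads c2=2 → after 2×micro: 2; S1 reads c2=2 → after 1×micro: 0; S2 reads c1=1 → after 1×micro: 2 ⇒ (c0=2, c1=0, c2=2)
[Jacobi] macro 7: S0 reads c2=2 → after 2×micro: 2; S1 reads c2=2 → after 1×micro: 1; S2 reads c1=0 → after 1×micro: 2 ⇒ (c0=2, c1=1, c2=2)
[Jacobi] macro 8: S0 reads c2=2 → after 2×micro: 2; S1 reads c2=2 → after 1×micro: 0; S2 reads c1=1 → after 1×micro: 2 ⇒ (c0=2, c1=0, c2=2)
[Jacobi] macro 9: S0 reads c2=2 → after 2×micro: 2; S1 reads c2=2 → after 1×micro: 1; S2 reads c1=0 → after 1×micro: 2 ⇒ (c0=2, c1=1, c2=2)
[Gauss-Seidel] macro 1: S0 reads c2=2 → after 2×micro: 2; S1 reads c2=2 → after 1×micro: 1; S2 reads c1=1 → after 1×micro: 2 ⇒ (c0=2, c1=1, c2=2)
[Gauss-Seidel] macro 2: S0 reads c2=2 → after 2×micro: 2; S1 reads c2=2 → after 1×micro: 0; S2 reads c1=0 → after 1×micro: 2 ⇒ (c0=2, c1=0, c2=2)
[Gauss-Seidel] macro 3: S0 reads c2=2 → after 2×micro: 2; S1 reads c2=2 → after 1×micro: 1; S2 reads c1=1 → after 1×micro: 2 ⇒ (c0=2, c1=1, c2=2)
[Gauss-Seidel] macro 4: S0 reads c2=2 → after 2×micro: 2; S1 reads c2=2 → after 1×micro: 0; S2 reads c1=0 → after 1×micro: 2 ⇒ (c0=2, c1=0, c2=2)
[Gauss-Seidel] macro 5: S0 reads c2=2 → after 2×micro: 2; S1 reads c2=2 → after 1×micro: 1; S2 reads c1=1 → after 1×micro: 2 ⇒ (c0=2, c1=1, c2=2)
[Gauss-Seidel] macro 6: S0 reads c2=2 → after 2×micro: 2; S1 reads c2=2 → after 1×micro: 0; S2 reads c1=0 → after 1×micro: 2 ⇒ (c0=2, c1=0, c2=2)
[Gauss-Seidel] macro 7: S0 reads c2=2 → after 2×micro: 2; S1 reads c2=2 → after 1×micro: 1; S2 reads c1=1 → after 1×micro: 2 ⇒ (c0=2, c1=1, c2=2)
[Gauss-Seidel] macro 8: S0 reads c2=2 → after 2×micro: 2; S1 reads c2=2 → after 1×micro: 0; S2 reads c1=0 → after 1×micro: 2 ⇒ (c0=2, c1=0, c2=2)
[Gauss-Seidel] macro 9: S0 reads c2=2 → after 2×micro: 2; S1 reads c2=2 → after 1×micro: 1; S2 reads c1=1 → after 1×micro: 2 ⇒ (c0=2, c1=1, c2=2)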